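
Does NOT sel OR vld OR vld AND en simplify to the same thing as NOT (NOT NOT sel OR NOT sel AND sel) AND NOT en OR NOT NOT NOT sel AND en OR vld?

Yes

E1: NOT sel OR vld OR vld AND en
    = NOT sel OR vld   [absorption]
E2: NOT (NOT NOT sel OR NOT sel AND sel) AND NOT en OR NOT NOT NOT sel AND en OR vld
    = NOT NOT NOT sel AND NOT en OR NOT NOT NOT sel AND en OR vld   [complement / identity]
    = NOT NOT NOT sel OR vld   [distribution]
    = NOT sel OR vld   [double negation]
Both reduce to NOT sel OR vld, so they are equivalent.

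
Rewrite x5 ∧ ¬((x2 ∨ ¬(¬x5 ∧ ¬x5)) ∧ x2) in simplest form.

x5 ∧ ¬x2

x5 ∧ ¬((x2 ∨ ¬(¬x5 ∧ ¬x5)) ∧ x2)
= x5 ∧ ¬((x2 ∨ ¬¬x5) ∧ x2)
= x5 ∧ ¬((x2 ∨ x5) ∧ x2)
= x5 ∧ ¬x2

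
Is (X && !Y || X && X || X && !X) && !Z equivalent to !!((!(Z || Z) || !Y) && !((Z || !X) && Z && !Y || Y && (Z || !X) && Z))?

No

E1: (X && !Y || X && X || X && !X) && !Z
    = (X && !Y || X) && !Z   [distribution]
    = X && !Z   [absorption]
E2: !!((!(Z || Z) || !Y) && !((Z || !X) && Z && !Y || Y && (Z || !X) && Z))
    = !!((!(Z || Z) || !Y) && !((Z || !X) && Z))   [distribution]
    = !!((!(Z || Z) || !Y) && !Z)   [absorption]
    = !!((!Z || !Y) && !Z)   [idempotence]
    = !!!Z   [absorption]
    = !Z   [double negation]
These differ: at X=0, Y=0, Z=0, E1 = 0 but E2 = 1.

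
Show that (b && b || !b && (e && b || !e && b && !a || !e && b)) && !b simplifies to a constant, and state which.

false

(b && b || !b && (e && b || !e && b && !a || !e && b)) && !b
= (b && b || !b && (e && b || !e && b)) && !b
= (b && b || !b && b) && !b
= b && !b
= false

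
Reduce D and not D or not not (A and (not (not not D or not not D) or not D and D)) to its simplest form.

A and not D

D and not D or not not (A and (not (not not D or not not D) or not D and D))
= D and not D or A and (not (not not D or not not D) or not D and D)   (double negation)
= D and not D or A and (not D and not D or not D and D)   (De Morgan)
= D and not D or A and not D   (distribution)
= A and not D   (complement / identity)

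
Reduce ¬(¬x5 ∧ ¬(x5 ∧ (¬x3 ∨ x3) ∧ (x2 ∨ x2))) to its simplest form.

¬(¬x5 ∧ ¬(x5 ∧ (¬x3 ∨ x3) ∧ (x2 ∨ x2)))
= ¬(¬x5 ∧ ¬(x5 ∧ (x2 ∨ x2)))   (complement / identity)
= x5 ∨ x5 ∧ (x2 ∨ x2)   (De Morgan)
= x5 ∨ x5 ∧ x2   (idempotence)
= x5   (absorption)

x5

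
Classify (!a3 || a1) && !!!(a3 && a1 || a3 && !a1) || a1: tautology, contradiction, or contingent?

contingent

(!a3 || a1) && !!!(a3 && a1 || a3 && !a1) || a1
= (!a3 || a1) && !!!a3 || a1   (distribution)
= (!a3 || a1) && !a3 || a1   (double negation)
= !a3 || a1   (absorption)
This depends on a1, a3, so it is not a constant.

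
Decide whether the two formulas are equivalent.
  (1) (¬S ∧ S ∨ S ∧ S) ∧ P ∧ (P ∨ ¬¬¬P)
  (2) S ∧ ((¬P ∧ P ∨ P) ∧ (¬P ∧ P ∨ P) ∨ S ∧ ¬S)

Yes

E1: (¬S ∧ S ∨ S ∧ S) ∧ P ∧ (P ∨ ¬¬¬P)
    = S ∧ P ∧ (P ∨ ¬¬¬P)   [distribution]
    = S ∧ P ∧ (P ∨ ¬P)   [double negation]
    = S ∧ P   [complement / identity]
E2: S ∧ ((¬P ∧ P ∨ P) ∧ (¬P ∧ P ∨ P) ∨ S ∧ ¬S)
    = S ∧ (¬P ∧ P ∨ P ∨ S ∧ ¬S)   [idempotence]
    = S ∧ (P ∨ S ∧ ¬S)   [complement / identity]
    = S ∧ P   [complement / identity]
Both reduce to S ∧ P, so they are equivalent.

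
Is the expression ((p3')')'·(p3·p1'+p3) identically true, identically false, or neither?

identically false

((p3')')'·(p3·p1'+p3)
= ((p3')')'·p3   (absorption)
= p3'·p3   (double negation)
= 0   (complement)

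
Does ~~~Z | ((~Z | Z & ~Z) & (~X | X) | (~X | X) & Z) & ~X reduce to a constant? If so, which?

no

~~~Z | ((~Z | Z & ~Z) & (~X | X) | (~X | X) & Z) & ~X
= ~~~Z | (~Z & (~X | X) | (~X | X) & Z) & ~X   [complement / identity]
= ~Z | (~Z & (~X | X) | (~X | X) & Z) & ~X   [double negation]
= ~Z | (~X | X) & ~X   [distribution]
= ~Z | ~X   [complement / identity]
This depends on X, Z, so it is not a constant.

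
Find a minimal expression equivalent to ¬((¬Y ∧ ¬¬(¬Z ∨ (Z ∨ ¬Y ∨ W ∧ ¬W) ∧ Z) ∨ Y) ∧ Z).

¬Z

¬((¬Y ∧ ¬¬(¬Z ∨ (Z ∨ ¬Y ∨ W ∧ ¬W) ∧ Z) ∨ Y) ∧ Z)
= ¬((¬Y ∧ ¬¬(¬Z ∨ (Z ∨ ¬Y) ∧ Z) ∨ Y) ∧ Z)
= ¬((¬Y ∧ (¬Z ∨ (Z ∨ ¬Y) ∧ Z) ∨ Y) ∧ Z)
= ¬((¬Y ∧ (¬Z ∨ Z) ∨ Y) ∧ Z)
= ¬((¬Y ∨ Y) ∧ Z)
= ¬Z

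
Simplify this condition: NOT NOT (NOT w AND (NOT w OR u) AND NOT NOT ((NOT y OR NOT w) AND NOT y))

NOT w AND NOT y

NOT NOT (NOT w AND (NOT w OR u) AND NOT NOT ((NOT y OR NOT w) AND NOT y))
= NOT NOT (NOT w AND (NOT w OR u) AND NOT NOT NOT y)
= NOT NOT (NOT w AND NOT NOT NOT y)
= NOT NOT (NOT w AND NOT y)
= NOT w AND NOT y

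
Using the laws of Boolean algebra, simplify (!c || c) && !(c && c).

(!c || c) && !(c && c)
= !(c && c)   [complement / identity]
= !c   [idempotence]

!c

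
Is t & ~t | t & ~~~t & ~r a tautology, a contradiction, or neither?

t & ~t | t & ~~~t & ~r
= t & ~t | t & ~t & ~r   [double negation]
= t & ~t   [absorption]
= 0   [complement]

contradiction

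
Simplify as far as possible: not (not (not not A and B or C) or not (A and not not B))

A and B

not (not (not not A and B or C) or not (A and not not B))
= not (not (A and B or C) or not (A and not not B))   (double negation)
= not (not (A and B or C) or not (A and B))   (double negation)
= (A and B or C) and A and B   (De Morgan)
= A and B   (absorption)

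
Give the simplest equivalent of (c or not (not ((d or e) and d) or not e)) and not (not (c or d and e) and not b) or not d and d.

(c or not (not ((d or e) and d) or not e)) and not (not (c or d and e) and not b) or not d and d
= (c or not (not ((d or e) and d) or not e)) and not (not (c or d and e) and not b)
= (c or not (not ((d or e) and d) or not e)) and (c or d and e or b)
= (c or (d or e) and d and e) and (c or d and e or b)
= (c or d and e) and (c or d and e or b)
= c or d and e

c or d and e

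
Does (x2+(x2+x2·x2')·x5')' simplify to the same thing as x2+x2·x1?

E1: (x2+(x2+x2·x2')·x5')'
    = (x2+x2·x5')'   [complement / identity]
    = x2'   [absorption]
E2: x2+x2·x1
    = x2   [absorption]
These differ: at x1=0, x2=0, x5=0, E1 = 1 but E2 = 0.

No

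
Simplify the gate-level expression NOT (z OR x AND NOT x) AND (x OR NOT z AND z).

NOT z AND x

NOT (z OR x AND NOT x) AND (x OR NOT z AND z)
= NOT z AND (x OR NOT z AND z)   — complement / identity
= NOT z AND x   — complement / identity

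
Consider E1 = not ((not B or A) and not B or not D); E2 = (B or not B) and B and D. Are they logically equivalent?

E1: not ((not B or A) and not B or not D)
    = not (not B or not D)   [absorption]
    = B and D   [De Morgan]
E2: (B or not B) and B and D
    = B and D   [complement / identity]
Both reduce to B and D, so they are equivalent.

Yes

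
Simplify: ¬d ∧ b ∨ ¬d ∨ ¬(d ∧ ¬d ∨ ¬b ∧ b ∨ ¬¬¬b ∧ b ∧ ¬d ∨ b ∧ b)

¬d ∨ ¬b

¬d ∧ b ∨ ¬d ∨ ¬(d ∧ ¬d ∨ ¬b ∧ b ∨ ¬¬¬b ∧ b ∧ ¬d ∨ b ∧ b)
= ¬d ∧ b ∨ ¬d ∨ ¬(d ∧ ¬d ∨ ¬b ∧ b ∨ ¬b ∧ b ∧ ¬d ∨ b ∧ b)   — double negation
= ¬d ∨ ¬(d ∧ ¬d ∨ ¬b ∧ b ∨ ¬b ∧ b ∧ ¬d ∨ b ∧ b)   — absorption
= ¬d ∨ ¬(¬b ∧ b ∨ ¬b ∧ b ∧ ¬d ∨ b ∧ b)   — complement / identity
= ¬d ∨ ¬(¬b ∧ b ∨ b ∧ b)   — absorption
= ¬d ∨ ¬b   — distribution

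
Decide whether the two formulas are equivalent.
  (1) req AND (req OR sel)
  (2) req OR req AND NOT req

Yes

E1: req AND (req OR sel)
    = req   — absorption
E2: req OR req AND NOT req
    = req   — complement / identity
Both reduce to req, so they are equivalent.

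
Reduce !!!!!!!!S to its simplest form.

!!!!!!!!S
= !!!!!!S
= !!!!S
= !!S
= S

S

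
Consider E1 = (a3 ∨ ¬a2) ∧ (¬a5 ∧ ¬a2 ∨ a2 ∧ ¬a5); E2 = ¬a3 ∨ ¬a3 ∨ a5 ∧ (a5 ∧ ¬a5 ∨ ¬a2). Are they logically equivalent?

No

E1: (a3 ∨ ¬a2) ∧ (¬a5 ∧ ¬a2 ∨ a2 ∧ ¬a5)
    = (a3 ∨ ¬a2) ∧ ¬a5   [distribution]
E2: ¬a3 ∨ ¬a3 ∨ a5 ∧ (a5 ∧ ¬a5 ∨ ¬a2)
    = ¬a3 ∨ a5 ∧ (a5 ∧ ¬a5 ∨ ¬a2)   [idempotence]
    = ¬a3 ∨ a5 ∧ ¬a2   [complement / identity]
These differ: at a2=0, a3=0, a5=1, E1 = 0 but E2 = 1.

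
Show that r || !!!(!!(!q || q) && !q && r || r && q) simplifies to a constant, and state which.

r || !!!(!!(!q || q) && !q && r || r && q)
= r || !!!((!q || q) && !q && r || r && q)   [double negation]
= r || !!!(!q && r || r && q)   [complement / identity]
= r || !!!r   [distribution]
= r || !r   [double negation]
= true   [complement]

true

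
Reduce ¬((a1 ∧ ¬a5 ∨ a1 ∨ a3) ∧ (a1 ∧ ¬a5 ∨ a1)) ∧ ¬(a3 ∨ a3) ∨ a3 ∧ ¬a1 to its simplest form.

¬a1

¬((a1 ∧ ¬a5 ∨ a1 ∨ a3) ∧ (a1 ∧ ¬a5 ∨ a1)) ∧ ¬(a3 ∨ a3) ∨ a3 ∧ ¬a1
= ¬(a1 ∧ ¬a5 ∨ a1) ∧ ¬(a3 ∨ a3) ∨ a3 ∧ ¬a1
= ¬a1 ∧ ¬(a3 ∨ a3) ∨ a3 ∧ ¬a1
= ¬a1 ∧ ¬a3 ∨ a3 ∧ ¬a1
= ¬a1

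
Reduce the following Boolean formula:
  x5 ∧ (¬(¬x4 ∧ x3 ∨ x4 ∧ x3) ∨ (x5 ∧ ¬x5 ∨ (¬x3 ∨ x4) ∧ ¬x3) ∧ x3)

x5 ∧ (¬(¬x4 ∧ x3 ∨ x4 ∧ x3) ∨ (x5 ∧ ¬x5 ∨ (¬x3 ∨ x4) ∧ ¬x3) ∧ x3)
= x5 ∧ (¬x3 ∨ (x5 ∧ ¬x5 ∨ (¬x3 ∨ x4) ∧ ¬x3) ∧ x3)   (distribution)
= x5 ∧ (¬x3 ∨ (x5 ∧ ¬x5 ∨ ¬x3) ∧ x3)   (absorption)
= x5 ∧ (¬x3 ∨ ¬x3 ∧ x3)   (complement / identity)
= x5 ∧ ¬x3   (complement / identity)

x5 ∧ ¬x3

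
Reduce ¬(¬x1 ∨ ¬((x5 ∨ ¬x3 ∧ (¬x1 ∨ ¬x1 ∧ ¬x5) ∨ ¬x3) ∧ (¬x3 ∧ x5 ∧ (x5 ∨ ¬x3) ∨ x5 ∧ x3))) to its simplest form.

¬(¬x1 ∨ ¬((x5 ∨ ¬x3 ∧ (¬x1 ∨ ¬x1 ∧ ¬x5) ∨ ¬x3) ∧ (¬x3 ∧ x5 ∧ (x5 ∨ ¬x3) ∨ x5 ∧ x3)))
= ¬(¬x1 ∨ ¬((x5 ∨ ¬x3 ∧ (¬x1 ∨ ¬x1 ∧ ¬x5) ∨ ¬x3) ∧ (¬x3 ∧ x5 ∨ x5 ∧ x3)))   [absorption]
= x1 ∧ (x5 ∨ ¬x3 ∧ (¬x1 ∨ ¬x1 ∧ ¬x5) ∨ ¬x3) ∧ (¬x3 ∧ x5 ∨ x5 ∧ x3)   [De Morgan]
= x1 ∧ (x5 ∨ ¬x3 ∧ (¬x1 ∨ ¬x1 ∧ ¬x5) ∨ ¬x3) ∧ x5   [distribution]
= x1 ∧ (x5 ∨ ¬x3 ∧ ¬x1 ∨ ¬x3) ∧ x5   [absorption]
= x1 ∧ (x5 ∨ ¬x3) ∧ x5   [absorption]
= x1 ∧ x5   [absorption]

x1 ∧ x5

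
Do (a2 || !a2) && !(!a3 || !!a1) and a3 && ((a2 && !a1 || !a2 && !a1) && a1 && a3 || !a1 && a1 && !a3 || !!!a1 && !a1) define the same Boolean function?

Yes

E1: (a2 || !a2) && !(!a3 || !!a1)
    = !(!a3 || !!a1)   — complement / identity
    = a3 && !a1   — De Morgan
E2: a3 && ((a2 && !a1 || !a2 && !a1) && a1 && a3 || !a1 && a1 && !a3 || !!!a1 && !a1)
    = a3 && (!a1 && a1 && a3 || !a1 && a1 && !a3 || !!!a1 && !a1)   — distribution
    = a3 && (!a1 && a1 || !!!a1 && !a1)   — distribution
    = a3 && (!a1 && a1 || !a1 && !a1)   — double negation
    = a3 && !a1   — distribution
Both reduce to a3 && !a1, so they are equivalent.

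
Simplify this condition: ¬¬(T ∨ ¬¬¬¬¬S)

T ∨ ¬S

¬¬(T ∨ ¬¬¬¬¬S)
= ¬¬(T ∨ ¬¬¬S)   [double negation]
= ¬¬(T ∨ ¬S)   [double negation]
= T ∨ ¬S   [double negation]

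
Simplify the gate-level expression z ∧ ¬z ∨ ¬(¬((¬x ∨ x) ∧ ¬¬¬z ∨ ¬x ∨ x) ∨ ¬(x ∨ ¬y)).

z ∧ ¬z ∨ ¬(¬((¬x ∨ x) ∧ ¬¬¬z ∨ ¬x ∨ x) ∨ ¬(x ∨ ¬y))
= z ∧ ¬z ∨ ¬(¬((¬x ∨ x) ∧ ¬z ∨ ¬x ∨ x) ∨ ¬(x ∨ ¬y))   [double negation]
= z ∧ ¬z ∨ ¬(¬(¬x ∨ x) ∨ ¬(x ∨ ¬y))   [absorption]
= z ∧ ¬z ∨ (¬x ∨ x) ∧ (x ∨ ¬y)   [De Morgan]
= (¬x ∨ x) ∧ (x ∨ ¬y)   [complement / identity]
= x ∨ ¬y   [complement / identity]

x ∨ ¬y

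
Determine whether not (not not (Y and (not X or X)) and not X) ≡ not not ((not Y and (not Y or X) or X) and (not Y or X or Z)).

E1: not (not not (Y and (not X or X)) and not X)
    = not (Y and (not X or X)) or X   — De Morgan
    = not Y or X   — complement / identity
E2: not not ((not Y and (not Y or X) or X) and (not Y or X or Z))
    = not not ((not Y or X) and (not Y or X or Z))   — absorption
    = not not (not Y or X)   — absorption
    = not Y or X   — double negation
Both reduce to not Y or X, so they are equivalent.

Yes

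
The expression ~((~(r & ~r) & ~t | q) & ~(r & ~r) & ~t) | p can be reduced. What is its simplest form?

t | p

~((~(r & ~r) & ~t | q) & ~(r & ~r) & ~t) | p
= ~(~(r & ~r) & ~t) | p   — absorption
= r & ~r | t | p   — De Morgan
= t | p   — complement / identity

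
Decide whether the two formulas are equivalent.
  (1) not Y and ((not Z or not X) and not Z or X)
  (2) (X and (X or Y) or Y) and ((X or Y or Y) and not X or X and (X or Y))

No

E1: not Y and ((not Z or not X) and not Z or X)
    = not Y and (not Z or X)   — absorption
E2: (X and (X or Y) or Y) and ((X or Y or Y) and not X or X and (X or Y))
    = (X and (X or Y) or Y) and ((X or Y) and not X or X and (X or Y))   — idempotence
    = (X and (X or Y) or Y) and (X or Y)   — distribution
    = (X or Y) and (X or Y)   — absorption
    = X or Y   — idempotence
These differ: at X=0, Y=1, Z=1, E1 = 0 but E2 = 1.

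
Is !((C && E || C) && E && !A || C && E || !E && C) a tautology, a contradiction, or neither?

!((C && E || C) && E && !A || C && E || !E && C)
= !(C && E && !A || C && E || !E && C)   (absorption)
= !(C && E || !E && C)   (absorption)
= !C   (distribution)
This depends on C, so it is not a constant.

neither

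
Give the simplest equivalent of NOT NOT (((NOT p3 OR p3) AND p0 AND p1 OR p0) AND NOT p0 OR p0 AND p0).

p0

NOT NOT (((NOT p3 OR p3) AND p0 AND p1 OR p0) AND NOT p0 OR p0 AND p0)
= NOT NOT ((p0 AND p1 OR p0) AND NOT p0 OR p0 AND p0)   — complement / identity
= (p0 AND p1 OR p0) AND NOT p0 OR p0 AND p0   — double negation
= p0 AND NOT p0 OR p0 AND p0   — absorption
= p0   — distribution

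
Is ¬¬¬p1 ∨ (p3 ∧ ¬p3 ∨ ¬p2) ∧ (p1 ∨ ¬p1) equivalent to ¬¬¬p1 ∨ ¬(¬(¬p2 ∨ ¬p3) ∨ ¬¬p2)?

E1: ¬¬¬p1 ∨ (p3 ∧ ¬p3 ∨ ¬p2) ∧ (p1 ∨ ¬p1)
    = ¬¬¬p1 ∨ ¬p2 ∧ (p1 ∨ ¬p1)   [complement / identity]
    = ¬¬¬p1 ∨ ¬p2   [complement / identity]
    = ¬p1 ∨ ¬p2   [double negation]
E2: ¬¬¬p1 ∨ ¬(¬(¬p2 ∨ ¬p3) ∨ ¬¬p2)
    = ¬p1 ∨ ¬(¬(¬p2 ∨ ¬p3) ∨ ¬¬p2)   [double negation]
    = ¬p1 ∨ (¬p2 ∨ ¬p3) ∧ ¬p2   [De Morgan]
    = ¬p1 ∨ ¬p2   [absorption]
Both reduce to ¬p1 ∨ ¬p2, so they are equivalent.

Yes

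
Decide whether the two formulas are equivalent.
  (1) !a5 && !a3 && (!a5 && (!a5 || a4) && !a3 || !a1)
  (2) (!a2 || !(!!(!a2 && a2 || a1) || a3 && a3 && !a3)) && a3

E1: !a5 && !a3 && (!a5 && (!a5 || a4) && !a3 || !a1)
    = !a5 && !a3 && (!a5 && !a3 || !a1)   [absorption]
    = !a5 && !a3   [absorption]
E2: (!a2 || !(!!(!a2 && a2 || a1) || a3 && a3 && !a3)) && a3
    = (!a2 || !(!!(!a2 && a2 || a1) || a3 && !a3)) && a3   [idempotence]
    = (!a2 || !!!(!a2 && a2 || a1)) && a3   [complement / identity]
    = (!a2 || !!!a1) && a3   [complement / identity]
    = (!a2 || !a1) && a3   [double negation]
These differ: at a1=0, a2=0, a3=0, a4=1, a5=0, E1 = 1 but E2 = 0.

No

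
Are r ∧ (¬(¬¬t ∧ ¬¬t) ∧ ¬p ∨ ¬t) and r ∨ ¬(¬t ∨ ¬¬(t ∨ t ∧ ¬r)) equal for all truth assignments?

No

E1: r ∧ (¬(¬¬t ∧ ¬¬t) ∧ ¬p ∨ ¬t)
    = r ∧ ((¬t ∨ ¬t) ∧ ¬p ∨ ¬t)   (De Morgan)
    = r ∧ (¬t ∧ ¬p ∨ ¬t)   (idempotence)
    = r ∧ ¬t   (absorption)
E2: r ∨ ¬(¬t ∨ ¬¬(t ∨ t ∧ ¬r))
    = r ∨ t ∧ ¬(t ∨ t ∧ ¬r)   (De Morgan)
    = r ∨ t ∧ ¬t   (absorption)
    = r   (complement / identity)
These differ: at p=0, r=1, t=1, E1 = 0 but E2 = 1.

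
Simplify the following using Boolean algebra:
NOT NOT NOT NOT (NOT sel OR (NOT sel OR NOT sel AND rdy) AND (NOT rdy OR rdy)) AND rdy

NOT NOT NOT NOT (NOT sel OR (NOT sel OR NOT sel AND rdy) AND (NOT rdy OR rdy)) AND rdy
= NOT NOT NOT NOT (NOT sel OR NOT sel AND (NOT rdy OR rdy)) AND rdy
= NOT NOT (NOT sel OR NOT sel AND (NOT rdy OR rdy)) AND rdy
= NOT NOT (NOT sel OR NOT sel) AND rdy
= NOT NOT NOT sel AND rdy
= NOT sel AND rdy

NOT sel AND rdy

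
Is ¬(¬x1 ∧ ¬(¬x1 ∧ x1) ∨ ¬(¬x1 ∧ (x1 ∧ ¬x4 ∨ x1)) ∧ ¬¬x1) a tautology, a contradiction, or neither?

contradiction

¬(¬x1 ∧ ¬(¬x1 ∧ x1) ∨ ¬(¬x1 ∧ (x1 ∧ ¬x4 ∨ x1)) ∧ ¬¬x1)
= ¬(¬x1 ∧ ¬(¬x1 ∧ x1) ∨ ¬(¬x1 ∧ (x1 ∧ ¬x4 ∨ x1)) ∧ x1)   [double negation]
= ¬(¬x1 ∧ ¬(¬x1 ∧ x1) ∨ ¬(¬x1 ∧ x1) ∧ x1)   [absorption]
= ¬¬(¬x1 ∧ x1)   [distribution]
= ¬x1 ∧ x1   [double negation]
= False   [complement]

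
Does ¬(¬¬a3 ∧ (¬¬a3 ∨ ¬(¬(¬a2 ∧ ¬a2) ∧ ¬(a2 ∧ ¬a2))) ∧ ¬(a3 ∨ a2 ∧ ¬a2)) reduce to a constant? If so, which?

yes, True

¬(¬¬a3 ∧ (¬¬a3 ∨ ¬(¬(¬a2 ∧ ¬a2) ∧ ¬(a2 ∧ ¬a2))) ∧ ¬(a3 ∨ a2 ∧ ¬a2))
= ¬(¬¬a3 ∧ (¬¬a3 ∨ ¬a2 ∧ ¬a2 ∨ a2 ∧ ¬a2) ∧ ¬(a3 ∨ a2 ∧ ¬a2))   — De Morgan
= ¬(¬¬a3 ∧ (¬¬a3 ∨ ¬a2 ∧ ¬a2 ∨ a2 ∧ ¬a2) ∧ ¬a3)   — complement / identity
= ¬(¬¬a3 ∧ (¬¬a3 ∨ ¬a2) ∧ ¬a3)   — distribution
= ¬(¬¬a3 ∧ ¬a3)   — absorption
= ¬a3 ∨ a3   — De Morgan
= True   — complement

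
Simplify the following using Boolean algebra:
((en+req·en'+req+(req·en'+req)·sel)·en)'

((en+req·en'+req+(req·en'+req)·sel)·en)'
= ((en+req·en'+req)·en)'   — absorption
= ((en+req)·en)'   — absorption
= en'   — absorption

en'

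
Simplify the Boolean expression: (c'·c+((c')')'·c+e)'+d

e'+d

(c'·c+((c')')'·c+e)'+d
= (c'·c+c'·c+e)'+d   — double negation
= (c'·c+e)'+d   — complement / identity
= e'+d   — complement / identity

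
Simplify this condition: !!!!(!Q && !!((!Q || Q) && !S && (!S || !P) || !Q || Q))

!!!!(!Q && !!((!Q || Q) && !S && (!S || !P) || !Q || Q))
= !!!!(!Q && !!((!Q || Q) && !S || !Q || Q))   — absorption
= !!(!Q && !!((!Q || Q) && !S || !Q || Q))   — double negation
= !!(!Q && !!(!Q || Q))   — absorption
= !!(!Q && (!Q || Q))   — double negation
= !!!Q   — complement / identity
= !Q   — double negation

!Q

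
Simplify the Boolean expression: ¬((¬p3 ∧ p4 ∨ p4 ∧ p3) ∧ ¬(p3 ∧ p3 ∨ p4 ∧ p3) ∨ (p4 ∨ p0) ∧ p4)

¬p4

¬((¬p3 ∧ p4 ∨ p4 ∧ p3) ∧ ¬(p3 ∧ p3 ∨ p4 ∧ p3) ∨ (p4 ∨ p0) ∧ p4)
= ¬(p4 ∧ ¬(p3 ∧ p3 ∨ p4 ∧ p3) ∨ (p4 ∨ p0) ∧ p4)   — distribution
= ¬(p4 ∧ ¬(p3 ∧ (p3 ∨ p4)) ∨ (p4 ∨ p0) ∧ p4)   — distribution
= ¬(p4 ∧ ¬p3 ∨ (p4 ∨ p0) ∧ p4)   — absorption
= ¬(p4 ∧ ¬p3 ∨ p4)   — absorption
= ¬p4   — absorption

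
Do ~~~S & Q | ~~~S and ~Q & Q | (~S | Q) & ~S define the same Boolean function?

E1: ~~~S & Q | ~~~S
    = ~~~S   — absorption
    = ~S   — double negation
E2: ~Q & Q | (~S | Q) & ~S
    = (~S | Q) & ~S   — complement / identity
    = ~S   — absorption
Both reduce to ~S, so they are equivalent.

Yes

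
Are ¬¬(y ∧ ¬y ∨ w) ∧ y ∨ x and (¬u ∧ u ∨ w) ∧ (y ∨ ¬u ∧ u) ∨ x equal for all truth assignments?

Yes

E1: ¬¬(y ∧ ¬y ∨ w) ∧ y ∨ x
    = ¬¬w ∧ y ∨ x
    = w ∧ y ∨ x
E2: (¬u ∧ u ∨ w) ∧ (y ∨ ¬u ∧ u) ∨ x
    = w ∧ y ∨ ¬u ∧ u ∨ x
    = w ∧ y ∨ x
Both reduce to w ∧ y ∨ x, so they are equivalent.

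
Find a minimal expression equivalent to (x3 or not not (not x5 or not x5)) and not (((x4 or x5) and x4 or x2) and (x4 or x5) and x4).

(x3 or not x5) and not x4

(x3 or not not (not x5 or not x5)) and not (((x4 or x5) and x4 or x2) and (x4 or x5) and x4)
= (x3 or not not (not x5 or not x5)) and not ((x4 or x5) and x4)   (absorption)
= (x3 or not not (not x5 or not x5)) and not x4   (absorption)
= (x3 or not (x5 and x5)) and not x4   (De Morgan)
= (x3 or not x5) and not x4   (idempotence)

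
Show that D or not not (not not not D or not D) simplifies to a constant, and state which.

D or not not (not not not D or not D)
= D or not not not D or not D   (double negation)
= D or not D or not D   (double negation)
= D or not D   (idempotence)
= True   (complement)

True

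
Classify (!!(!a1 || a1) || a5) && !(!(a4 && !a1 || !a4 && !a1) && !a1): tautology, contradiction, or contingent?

tautology

(!!(!a1 || a1) || a5) && !(!(a4 && !a1 || !a4 && !a1) && !a1)
= (!!(!a1 || a1) || a5) && !(!!a1 && !a1)   (distribution)
= (!!(!a1 || a1) || a5) && (!a1 || a1)   (De Morgan)
= (!a1 || a1 || a5) && (!a1 || a1)   (double negation)
= !a1 || a1   (absorption)
= true   (complement)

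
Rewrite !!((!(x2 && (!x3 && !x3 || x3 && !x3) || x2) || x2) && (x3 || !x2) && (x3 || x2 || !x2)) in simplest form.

!!((!(x2 && (!x3 && !x3 || x3 && !x3) || x2) || x2) && (x3 || !x2) && (x3 || x2 || !x2))
= !!((!(x2 && (!x3 && !x3 || x3 && !x3) || x2) || x2) && (!x2 && (x2 || !x2) || x3))   (distribution)
= !!((!(x2 && !x3 || x2) || x2) && (!x2 && (x2 || !x2) || x3))   (distribution)
= !!((!(x2 && !x3 || x2) || x2) && (!x2 || x3))   (complement / identity)
= !!((!x2 || x2) && (!x2 || x3))   (absorption)
= (!x2 || x2) && (!x2 || x3)   (double negation)
= !x2 || x3   (complement / identity)

!x2 || x3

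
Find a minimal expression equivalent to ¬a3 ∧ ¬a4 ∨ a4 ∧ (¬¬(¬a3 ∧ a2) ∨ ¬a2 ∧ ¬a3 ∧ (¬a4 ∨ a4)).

¬a3

¬a3 ∧ ¬a4 ∨ a4 ∧ (¬¬(¬a3 ∧ a2) ∨ ¬a2 ∧ ¬a3 ∧ (¬a4 ∨ a4))
= ¬a3 ∧ ¬a4 ∨ a4 ∧ (¬¬(¬a3 ∧ a2) ∨ ¬a2 ∧ ¬a3)   [complement / identity]
= ¬a3 ∧ ¬a4 ∨ a4 ∧ (¬a3 ∧ a2 ∨ ¬a2 ∧ ¬a3)   [double negation]
= ¬a3 ∧ ¬a4 ∨ a4 ∧ ¬a3   [distribution]
= ¬a3   [distribution]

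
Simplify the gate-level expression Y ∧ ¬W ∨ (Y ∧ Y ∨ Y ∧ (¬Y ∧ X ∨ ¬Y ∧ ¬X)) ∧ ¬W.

Y ∧ ¬W ∨ (Y ∧ Y ∨ Y ∧ (¬Y ∧ X ∨ ¬Y ∧ ¬X)) ∧ ¬W
= Y ∧ ¬W ∨ (Y ∧ Y ∨ Y ∧ ¬Y) ∧ ¬W   (distribution)
= Y ∧ ¬W ∨ Y ∧ ¬W   (distribution)
= Y ∧ ¬W   (idempotence)

Y ∧ ¬W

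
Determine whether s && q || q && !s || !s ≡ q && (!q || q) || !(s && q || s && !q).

E1: s && q || q && !s || !s
    = q || !s   [distribution]
E2: q && (!q || q) || !(s && q || s && !q)
    = q && (!q || q) || !s   [distribution]
    = q || !s   [complement / identity]
Both reduce to q || !s, so they are equivalent.

Yes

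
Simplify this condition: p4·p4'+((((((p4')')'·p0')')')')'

p4'·p0'

p4·p4'+((((((p4')')'·p0')')')')'
= ((((((p4')')'·p0')')')')'   [complement / identity]
= ((((p4')')'·p0')')'   [double negation]
= ((p4')')'·p0'   [double negation]
= p4'·p0'   [double negation]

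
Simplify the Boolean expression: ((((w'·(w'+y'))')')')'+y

w'+y

((((w'·(w'+y'))')')')'+y
= ((((w')')')')'+y   [absorption]
= ((w')')'+y   [double negation]
= w'+y   [double negation]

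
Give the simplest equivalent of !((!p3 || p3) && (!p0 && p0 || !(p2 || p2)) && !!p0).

p2 || !p0

!((!p3 || p3) && (!p0 && p0 || !(p2 || p2)) && !!p0)
= !((!p3 || p3) && !(p2 || p2) && !!p0)   (complement / identity)
= !(!(p2 || p2) && !!p0)   (complement / identity)
= !(!p2 && !!p0)   (idempotence)
= p2 || !p0   (De Morgan)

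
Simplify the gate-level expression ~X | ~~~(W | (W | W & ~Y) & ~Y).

~X | ~~~(W | (W | W & ~Y) & ~Y)
= ~X | ~~~(W | W & ~Y)   [absorption]
= ~X | ~~~W   [absorption]
= ~X | ~W   [double negation]

~X | ~W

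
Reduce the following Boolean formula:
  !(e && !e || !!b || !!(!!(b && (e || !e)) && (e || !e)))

!(e && !e || !!b || !!(!!(b && (e || !e)) && (e || !e)))
= !(e && !e || !!b || !!!!(b && (e || !e)))
= !(e && !e || !!b || !!(b && (e || !e)))
= !(e && !e || !!b || !!b)
= !(e && !e || !!b)
= !(e && !e || b)
= !b

!b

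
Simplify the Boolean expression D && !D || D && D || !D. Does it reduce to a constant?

D && !D || D && D || !D
= D || !D   (distribution)
= true   (complement)

true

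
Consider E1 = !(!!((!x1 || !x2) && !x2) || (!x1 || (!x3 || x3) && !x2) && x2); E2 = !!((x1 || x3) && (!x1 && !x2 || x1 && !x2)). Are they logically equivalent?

E1: !(!!((!x1 || !x2) && !x2) || (!x1 || (!x3 || x3) && !x2) && x2)
    = !(!!((!x1 || !x2) && !x2) || (!x1 || !x2) && x2)
    = !((!x1 || !x2) && !x2 || (!x1 || !x2) && x2)
    = !(!x1 || !x2)
    = x1 && x2
E2: !!((x1 || x3) && (!x1 && !x2 || x1 && !x2))
    = (x1 || x3) && (!x1 && !x2 || x1 && !x2)
    = (x1 || x3) && !x2
These differ: at x1=1, x2=0, x3=1, E1 = 0 but E2 = 1.

No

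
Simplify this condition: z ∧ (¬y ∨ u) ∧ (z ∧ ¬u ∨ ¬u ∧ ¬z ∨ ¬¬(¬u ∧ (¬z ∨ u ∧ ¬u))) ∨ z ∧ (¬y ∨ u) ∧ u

z ∧ (¬y ∨ u)

z ∧ (¬y ∨ u) ∧ (z ∧ ¬u ∨ ¬u ∧ ¬z ∨ ¬¬(¬u ∧ (¬z ∨ u ∧ ¬u))) ∨ z ∧ (¬y ∨ u) ∧ u
= z ∧ (¬y ∨ u) ∧ (z ∧ ¬u ∨ ¬u ∧ ¬z ∨ ¬u ∧ (¬z ∨ u ∧ ¬u)) ∨ z ∧ (¬y ∨ u) ∧ u
= z ∧ (¬y ∨ u) ∧ (z ∧ ¬u ∨ ¬u ∧ ¬z ∨ ¬u ∧ ¬z) ∨ z ∧ (¬y ∨ u) ∧ u
= z ∧ (¬y ∨ u) ∧ (z ∧ ¬u ∨ ¬u ∧ ¬z) ∨ z ∧ (¬y ∨ u) ∧ u
= z ∧ (¬y ∨ u) ∧ ¬u ∨ z ∧ (¬y ∨ u) ∧ u
= z ∧ (¬y ∨ u)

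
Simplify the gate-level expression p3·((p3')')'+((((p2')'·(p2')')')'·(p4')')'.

p2'+p4'

p3·((p3')')'+((((p2')'·(p2')')')'·(p4')')'
= p3·((p3')')'+((p2')'·(p2')')'+p4'   [De Morgan]
= p3·((p3')')'+p2'+p2'+p4'   [De Morgan]
= p3·((p3')')'+p2'+p4'   [idempotence]
= p3·p3'+p2'+p4'   [double negation]
= p2'+p4'   [complement / identity]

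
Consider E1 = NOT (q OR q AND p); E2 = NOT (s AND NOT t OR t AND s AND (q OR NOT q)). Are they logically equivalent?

E1: NOT (q OR q AND p)
    = NOT q   [absorption]
E2: NOT (s AND NOT t OR t AND s AND (q OR NOT q))
    = NOT (s AND NOT t OR t AND s)   [complement / identity]
    = NOT s   [distribution]
These differ: at p=1, q=1, s=0, t=0, E1 = 0 but E2 = 1.

No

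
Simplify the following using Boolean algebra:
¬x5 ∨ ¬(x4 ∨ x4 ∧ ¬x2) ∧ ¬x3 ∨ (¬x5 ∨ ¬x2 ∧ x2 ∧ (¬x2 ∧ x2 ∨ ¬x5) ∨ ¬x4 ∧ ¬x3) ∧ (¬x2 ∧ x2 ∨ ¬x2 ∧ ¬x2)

¬x5 ∨ ¬x4 ∧ ¬x3

¬x5 ∨ ¬(x4 ∨ x4 ∧ ¬x2) ∧ ¬x3 ∨ (¬x5 ∨ ¬x2 ∧ x2 ∧ (¬x2 ∧ x2 ∨ ¬x5) ∨ ¬x4 ∧ ¬x3) ∧ (¬x2 ∧ x2 ∨ ¬x2 ∧ ¬x2)
= ¬x5 ∨ ¬(x4 ∨ x4 ∧ ¬x2) ∧ ¬x3 ∨ (¬x5 ∨ ¬x2 ∧ x2 ∨ ¬x4 ∧ ¬x3) ∧ (¬x2 ∧ x2 ∨ ¬x2 ∧ ¬x2)   [absorption]
= ¬x5 ∨ ¬(x4 ∨ x4 ∧ ¬x2) ∧ ¬x3 ∨ (¬x5 ∨ ¬x4 ∧ ¬x3) ∧ (¬x2 ∧ x2 ∨ ¬x2 ∧ ¬x2)   [complement / identity]
= ¬x5 ∨ ¬x4 ∧ ¬x3 ∨ (¬x5 ∨ ¬x4 ∧ ¬x3) ∧ (¬x2 ∧ x2 ∨ ¬x2 ∧ ¬x2)   [absorption]
= ¬x5 ∨ ¬x4 ∧ ¬x3 ∨ (¬x5 ∨ ¬x4 ∧ ¬x3) ∧ ¬x2   [distribution]
= ¬x5 ∨ ¬x4 ∧ ¬x3   [absorption]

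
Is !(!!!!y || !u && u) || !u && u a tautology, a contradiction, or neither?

neither

!(!!!!y || !u && u) || !u && u
= !(!!y || !u && u) || !u && u   (double negation)
= !!!y || !u && u   (complement / identity)
= !y || !u && u   (double negation)
= !y   (complement / identity)
This depends on y, so it is not a constant.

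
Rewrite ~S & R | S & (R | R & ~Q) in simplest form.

~S & R | S & (R | R & ~Q)
= ~S & R | S & R   (absorption)
= R   (distribution)

R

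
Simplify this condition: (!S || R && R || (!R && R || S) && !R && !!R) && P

(!S || R) && P

(!S || R && R || (!R && R || S) && !R && !!R) && P
= (!S || R && R || (!R && R || S) && !R && R) && P
= (!S || R && R || !R && R) && P
= (!S || R) && P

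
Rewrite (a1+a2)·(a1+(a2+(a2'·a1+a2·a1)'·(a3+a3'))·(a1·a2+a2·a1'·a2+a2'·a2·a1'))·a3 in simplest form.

(a1+a2)·a3

(a1+a2)·(a1+(a2+(a2'·a1+a2·a1)'·(a3+a3'))·(a1·a2+a2·a1'·a2+a2'·a2·a1'))·a3
= (a1+a2)·(a1+(a2+(a2'·a1+a2·a1)'·(a3+a3'))·(a1·a2+a2·a1'))·a3   — distribution
= (a1+a2)·(a1+(a2+a1'·(a3+a3'))·(a1·a2+a2·a1'))·a3   — distribution
= (a1+a2)·(a1+(a2+a1'·(a3+a3'))·a2)·a3   — distribution
= (a1+a2)·(a1+(a2+a1')·a2)·a3   — complement / identity
= (a1+a2)·(a1+a2)·a3   — absorption
= (a1+a2)·a3   — idempotence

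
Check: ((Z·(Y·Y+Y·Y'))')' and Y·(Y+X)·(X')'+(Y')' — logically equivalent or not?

E1: ((Z·(Y·Y+Y·Y'))')'
    = Z·(Y·Y+Y·Y')   — double negation
    = Z·Y   — distribution
E2: Y·(Y+X)·(X')'+(Y')'
    = Y·(X')'+(Y')'   — absorption
    = Y·X+(Y')'   — double negation
    = Y·X+Y   — double negation
    = Y   — absorption
These differ: at X=1, Y=1, Z=0, E1 = 0 but E2 = 1.

No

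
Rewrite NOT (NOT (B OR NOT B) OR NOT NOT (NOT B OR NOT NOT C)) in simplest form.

B AND NOT C

NOT (NOT (B OR NOT B) OR NOT NOT (NOT B OR NOT NOT C))
= (B OR NOT B) AND NOT (NOT B OR NOT NOT C)   — De Morgan
= NOT (NOT B OR NOT NOT C)   — complement / identity
= B AND NOT C   — De Morgan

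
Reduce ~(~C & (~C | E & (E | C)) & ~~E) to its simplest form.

C | ~E

~(~C & (~C | E & (E | C)) & ~~E)
= ~(~C & (~C | E) & ~~E)   (absorption)
= ~(~C & ~~E)   (absorption)
= C | ~E   (De Morgan)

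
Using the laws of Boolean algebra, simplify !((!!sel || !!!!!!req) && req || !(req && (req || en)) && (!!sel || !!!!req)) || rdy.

!sel && !req || rdy

!((!!sel || !!!!!!req) && req || !(req && (req || en)) && (!!sel || !!!!req)) || rdy
= !((!!sel || !!!!!!req) && req || !req && (!!sel || !!!!req)) || rdy   [absorption]
= !((!!sel || !!!!req) && req || !req && (!!sel || !!!!req)) || rdy   [double negation]
= !(!!sel || !!!!req) || rdy   [distribution]
= !(!!sel || !!req) || rdy   [double negation]
= !sel && !req || rdy   [De Morgan]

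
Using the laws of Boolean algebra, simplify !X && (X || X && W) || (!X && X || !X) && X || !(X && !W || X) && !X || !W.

!X || !W

!X && (X || X && W) || (!X && X || !X) && X || !(X && !W || X) && !X || !W
= !X && X || (!X && X || !X) && X || !(X && !W || X) && !X || !W   [absorption]
= !X && X || !X && X || !(X && !W || X) && !X || !W   [complement / identity]
= !X && X || !X && X || !X && !X || !W   [absorption]
= !X && X || !X || !W   [distribution]
= !X || !W   [complement / identity]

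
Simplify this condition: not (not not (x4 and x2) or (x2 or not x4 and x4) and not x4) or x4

not x2 or x4

not (not not (x4 and x2) or (x2 or not x4 and x4) and not x4) or x4
= not (x4 and x2 or (x2 or not x4 and x4) and not x4) or x4   [double negation]
= not (x4 and x2 or x2 and not x4) or x4   [complement / identity]
= not x2 or x4   [distribution]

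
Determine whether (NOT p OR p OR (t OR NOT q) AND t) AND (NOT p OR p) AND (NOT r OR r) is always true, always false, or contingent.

(NOT p OR p OR (t OR NOT q) AND t) AND (NOT p OR p) AND (NOT r OR r)
= (NOT p OR p OR t) AND (NOT p OR p) AND (NOT r OR r)   — absorption
= (NOT p OR p) AND (NOT r OR r)   — absorption
= NOT p OR p   — complement / identity
= TRUE   — complement

always true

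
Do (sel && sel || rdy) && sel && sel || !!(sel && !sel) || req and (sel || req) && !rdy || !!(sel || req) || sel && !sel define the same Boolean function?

Yes

E1: (sel && sel || rdy) && sel && sel || !!(sel && !sel) || req
    = (sel && sel || rdy) && sel && sel || sel && !sel || req   (double negation)
    = sel && sel || sel && !sel || req   (absorption)
    = sel || req   (distribution)
E2: (sel || req) && !rdy || !!(sel || req) || sel && !sel
    = (sel || req) && !rdy || !!(sel || req)   (complement / identity)
    = (sel || req) && !rdy || sel || req   (double negation)
    = sel || req   (absorption)
Both reduce to sel || req, so they are equivalent.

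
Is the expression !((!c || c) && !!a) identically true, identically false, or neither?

neither

!((!c || c) && !!a)
= !((!c || c) && a)   [double negation]
= !a   [complement / identity]
This depends on a, so it is not a constant.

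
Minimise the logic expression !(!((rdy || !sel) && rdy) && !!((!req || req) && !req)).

!(!((rdy || !sel) && rdy) && !!((!req || req) && !req))
= !(!rdy && !!((!req || req) && !req))
= !(!rdy && !!!req)
= !(!rdy && !req)
= rdy || req

rdy || req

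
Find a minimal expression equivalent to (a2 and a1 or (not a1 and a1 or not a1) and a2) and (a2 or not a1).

a2

(a2 and a1 or (not a1 and a1 or not a1) and a2) and (a2 or not a1)
= (a2 and a1 or not a1 and a2) and (a2 or not a1)
= a2 and (a2 or not a1)
= a2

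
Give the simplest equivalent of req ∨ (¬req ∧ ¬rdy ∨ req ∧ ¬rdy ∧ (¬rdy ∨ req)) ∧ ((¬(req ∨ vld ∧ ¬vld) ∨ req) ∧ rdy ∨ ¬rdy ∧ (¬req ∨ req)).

req ∨ (¬req ∧ ¬rdy ∨ req ∧ ¬rdy ∧ (¬rdy ∨ req)) ∧ ((¬(req ∨ vld ∧ ¬vld) ∨ req) ∧ rdy ∨ ¬rdy ∧ (¬req ∨ req))
= req ∨ (¬req ∧ ¬rdy ∨ req ∧ ¬rdy ∧ (¬rdy ∨ req)) ∧ ((¬req ∨ req) ∧ rdy ∨ ¬rdy ∧ (¬req ∨ req))   (complement / identity)
= req ∨ (¬req ∧ ¬rdy ∨ req ∧ ¬rdy ∧ (¬rdy ∨ req)) ∧ (¬req ∨ req)   (distribution)
= req ∨ ¬req ∧ ¬rdy ∨ req ∧ ¬rdy ∧ (¬rdy ∨ req)   (complement / identity)
= req ∨ ¬req ∧ ¬rdy ∨ req ∧ ¬rdy   (absorption)
= req ∨ ¬rdy   (distribution)

req ∨ ¬rdy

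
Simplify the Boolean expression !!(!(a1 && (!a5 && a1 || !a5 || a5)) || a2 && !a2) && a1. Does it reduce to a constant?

false

!!(!(a1 && (!a5 && a1 || !a5 || a5)) || a2 && !a2) && a1
= !!(!(a1 && (!a5 || a5)) || a2 && !a2) && a1   [absorption]
= !!!(a1 && (!a5 || a5)) && a1   [complement / identity]
= !(a1 && (!a5 || a5)) && a1   [double negation]
= !a1 && a1   [complement / identity]
= false   [complement]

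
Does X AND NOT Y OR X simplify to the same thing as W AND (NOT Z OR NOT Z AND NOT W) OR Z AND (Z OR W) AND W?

E1: X AND NOT Y OR X
    = X   — absorption
E2: W AND (NOT Z OR NOT Z AND NOT W) OR Z AND (Z OR W) AND W
    = W AND (NOT Z OR NOT Z AND NOT W) OR Z AND W   — absorption
    = W AND NOT Z OR Z AND W   — absorption
    = W   — distribution
These differ: at W=0, X=1, Y=0, Z=0, E1 = 1 but E2 = 0.

No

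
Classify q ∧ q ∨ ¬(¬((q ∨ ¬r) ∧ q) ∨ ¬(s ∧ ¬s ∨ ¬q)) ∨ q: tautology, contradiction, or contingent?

q ∧ q ∨ ¬(¬((q ∨ ¬r) ∧ q) ∨ ¬(s ∧ ¬s ∨ ¬q)) ∨ q
= q ∧ q ∨ ¬(¬q ∨ ¬(s ∧ ¬s ∨ ¬q)) ∨ q   [absorption]
= q ∧ q ∨ q ∧ (s ∧ ¬s ∨ ¬q) ∨ q   [De Morgan]
= q ∧ q ∨ q ∧ ¬q ∨ q   [complement / identity]
= q ∨ q   [distribution]
= q   [idempotence]
This depends on q, so it is not a constant.

contingent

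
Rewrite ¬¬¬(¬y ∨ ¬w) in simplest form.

y ∧ w

¬¬¬(¬y ∨ ¬w)
= ¬(¬y ∨ ¬w)   [double negation]
= y ∧ w   [De Morgan]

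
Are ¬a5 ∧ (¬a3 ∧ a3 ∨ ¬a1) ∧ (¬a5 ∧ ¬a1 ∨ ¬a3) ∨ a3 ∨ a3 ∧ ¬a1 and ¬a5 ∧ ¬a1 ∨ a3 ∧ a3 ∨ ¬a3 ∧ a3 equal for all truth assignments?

Yes

E1: ¬a5 ∧ (¬a3 ∧ a3 ∨ ¬a1) ∧ (¬a5 ∧ ¬a1 ∨ ¬a3) ∨ a3 ∨ a3 ∧ ¬a1
    = ¬a5 ∧ ¬a1 ∧ (¬a5 ∧ ¬a1 ∨ ¬a3) ∨ a3 ∨ a3 ∧ ¬a1
    = ¬a5 ∧ ¬a1 ∨ a3 ∨ a3 ∧ ¬a1
    = ¬a5 ∧ ¬a1 ∨ a3
E2: ¬a5 ∧ ¬a1 ∨ a3 ∧ a3 ∨ ¬a3 ∧ a3
    = ¬a5 ∧ ¬a1 ∨ a3
Both reduce to ¬a5 ∧ ¬a1 ∨ a3, so they are equivalent.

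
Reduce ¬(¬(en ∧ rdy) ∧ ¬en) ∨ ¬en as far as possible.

True

¬(¬(en ∧ rdy) ∧ ¬en) ∨ ¬en
= en ∧ rdy ∨ en ∨ ¬en   [De Morgan]
= en ∨ ¬en   [absorption]
= True   [complement]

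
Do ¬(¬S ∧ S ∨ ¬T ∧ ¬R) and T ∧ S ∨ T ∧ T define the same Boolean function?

E1: ¬(¬S ∧ S ∨ ¬T ∧ ¬R)
    = ¬(¬T ∧ ¬R)   [complement / identity]
    = T ∨ R   [De Morgan]
E2: T ∧ S ∨ T ∧ T
    = T ∧ S ∨ T   [idempotence]
    = T   [absorption]
These differ: at R=1, S=1, T=0, E1 = 1 but E2 = 0.

No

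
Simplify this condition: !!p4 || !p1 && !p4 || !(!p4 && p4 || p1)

!!p4 || !p1 && !p4 || !(!p4 && p4 || p1)
= p4 || !p1 && !p4 || !(!p4 && p4 || p1)   [double negation]
= p4 || !p1 && !p4 || !p1   [complement / identity]
= p4 || !p1   [absorption]

p4 || !p1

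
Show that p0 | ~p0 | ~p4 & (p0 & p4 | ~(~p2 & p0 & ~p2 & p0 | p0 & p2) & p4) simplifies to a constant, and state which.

1

p0 | ~p0 | ~p4 & (p0 & p4 | ~(~p2 & p0 & ~p2 & p0 | p0 & p2) & p4)
= p0 | ~p0 | ~p4 & (p0 & p4 | ~(~p2 & p0 | p0 & p2) & p4)   [idempotence]
= p0 | ~p0 | ~p4 & (p0 & p4 | ~p0 & p4)   [distribution]
= p0 | ~p0 | ~p4 & p4   [distribution]
= p0 | ~p0   [complement / identity]
= 1   [complement]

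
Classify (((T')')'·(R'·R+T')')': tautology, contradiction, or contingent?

(((T')')'·(R'·R+T')')'
= (T'·(R'·R+T')')'   [double negation]
= T+R'·R+T'   [De Morgan]
= T+T'   [complement / identity]
= 1   [complement]

tautology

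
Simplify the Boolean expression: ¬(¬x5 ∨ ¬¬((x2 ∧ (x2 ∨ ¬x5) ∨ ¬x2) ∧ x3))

x5 ∧ ¬x3

¬(¬x5 ∨ ¬¬((x2 ∧ (x2 ∨ ¬x5) ∨ ¬x2) ∧ x3))
= ¬(¬x5 ∨ ¬¬((x2 ∨ ¬x2) ∧ x3))   [absorption]
= ¬(¬x5 ∨ ¬¬x3)   [complement / identity]
= x5 ∧ ¬x3   [De Morgan]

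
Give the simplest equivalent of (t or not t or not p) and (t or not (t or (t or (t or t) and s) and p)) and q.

(t or not t or not p) and (t or not (t or (t or (t or t) and s) and p)) and q
= (t or not t or not p) and (t or not (t or (t or t and s) and p)) and q   (idempotence)
= (t or not t or not p) and (t or not (t or t and p)) and q   (absorption)
= (t or not t or not p) and (t or not t) and q   (absorption)
= (t or not t) and q   (absorption)
= q   (complement / identity)

q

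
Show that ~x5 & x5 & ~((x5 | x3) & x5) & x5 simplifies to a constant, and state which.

~x5 & x5 & ~((x5 | x3) & x5) & x5
= ~x5 & x5 & ~x5 & x5   [absorption]
= ~x5 & x5   [idempotence]
= 0   [complement]

0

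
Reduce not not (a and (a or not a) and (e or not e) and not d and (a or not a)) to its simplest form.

not not (a and (a or not a) and (e or not e) and not d and (a or not a))
= not not (a and (e or not e) and not d and (a or not a))
= a and (e or not e) and not d and (a or not a)
= a and not d and (a or not a)
= a and not d

a and not d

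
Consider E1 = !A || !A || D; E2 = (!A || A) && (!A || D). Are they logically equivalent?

Yes

E1: !A || !A || D
    = !A || D   — idempotence
E2: (!A || A) && (!A || D)
    = !A || D   — complement / identity
Both reduce to !A || D, so they are equivalent.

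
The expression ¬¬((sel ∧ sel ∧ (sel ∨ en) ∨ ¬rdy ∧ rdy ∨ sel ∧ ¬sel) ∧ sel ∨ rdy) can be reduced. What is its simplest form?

¬¬((sel ∧ sel ∧ (sel ∨ en) ∨ ¬rdy ∧ rdy ∨ sel ∧ ¬sel) ∧ sel ∨ rdy)
= ¬¬((sel ∧ sel ∧ (sel ∨ en) ∨ sel ∧ ¬sel) ∧ sel ∨ rdy)   — complement / identity
= ¬¬((sel ∧ sel ∨ sel ∧ ¬sel) ∧ sel ∨ rdy)   — absorption
= ¬¬(sel ∧ sel ∨ rdy)   — distribution
= sel ∧ sel ∨ rdy   — double negation
= sel ∨ rdy   — idempotence

sel ∨ rdy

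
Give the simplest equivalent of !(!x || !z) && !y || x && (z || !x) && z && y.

!(!x || !z) && !y || x && (z || !x) && z && y
= !(!x || !z) && !y || x && z && y   (absorption)
= x && z && !y || x && z && y   (De Morgan)
= x && z   (distribution)

x && z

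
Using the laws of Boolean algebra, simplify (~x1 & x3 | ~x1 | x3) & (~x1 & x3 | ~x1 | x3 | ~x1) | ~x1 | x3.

(~x1 & x3 | ~x1 | x3) & (~x1 & x3 | ~x1 | x3 | ~x1) | ~x1 | x3
= ~x1 & x3 | ~x1 | x3 | ~x1 | x3   [absorption]
= ~x1 | x3 | ~x1 | x3   [absorption]
= ~x1 | x3   [idempotence]

~x1 | x3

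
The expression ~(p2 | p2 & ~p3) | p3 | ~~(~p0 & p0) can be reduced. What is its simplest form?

~p2 | p3

~(p2 | p2 & ~p3) | p3 | ~~(~p0 & p0)
= ~p2 | p3 | ~~(~p0 & p0)
= ~p2 | p3 | ~p0 & p0
= ~p2 | p3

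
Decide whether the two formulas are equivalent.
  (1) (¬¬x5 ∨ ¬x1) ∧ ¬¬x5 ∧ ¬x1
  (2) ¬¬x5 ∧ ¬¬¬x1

E1: (¬¬x5 ∨ ¬x1) ∧ ¬¬x5 ∧ ¬x1
    = ¬¬x5 ∧ ¬x1   (absorption)
    = x5 ∧ ¬x1   (double negation)
E2: ¬¬x5 ∧ ¬¬¬x1
    = x5 ∧ ¬¬¬x1   (double negation)
    = x5 ∧ ¬x1   (double negation)
Both reduce to x5 ∧ ¬x1, so they are equivalent.

Yes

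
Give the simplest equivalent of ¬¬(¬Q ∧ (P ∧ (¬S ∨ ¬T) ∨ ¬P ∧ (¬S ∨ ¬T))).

¬Q ∧ (¬S ∨ ¬T)

¬¬(¬Q ∧ (P ∧ (¬S ∨ ¬T) ∨ ¬P ∧ (¬S ∨ ¬T)))
= ¬¬(¬Q ∧ (¬S ∨ ¬T))   (distribution)
= ¬Q ∧ (¬S ∨ ¬T)   (double negation)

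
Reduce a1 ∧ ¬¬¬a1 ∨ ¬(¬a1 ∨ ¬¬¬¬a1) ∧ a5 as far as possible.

a1 ∧ ¬¬¬a1 ∨ ¬(¬a1 ∨ ¬¬¬¬a1) ∧ a5
= a1 ∧ ¬¬¬a1 ∨ a1 ∧ ¬¬¬a1 ∧ a5   — De Morgan
= a1 ∧ ¬¬¬a1   — absorption
= a1 ∧ ¬a1   — double negation
= False   — complement

False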